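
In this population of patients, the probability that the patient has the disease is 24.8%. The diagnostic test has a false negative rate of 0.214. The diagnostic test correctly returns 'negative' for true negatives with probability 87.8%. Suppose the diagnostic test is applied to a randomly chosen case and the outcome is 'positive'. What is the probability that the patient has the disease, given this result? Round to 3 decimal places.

Write H for 'the patient has the disease'. Prior odds H:¬H = 0.248/0.752 = 0.32979. For the 'positive' outcome, the likelihood ratio is 0.786/0.122 = 6.4426.
Posterior odds = 0.32979 × 6.4426 = 2.1247, so P(H|E) = 2.1247/(1+2.1247) = 0.680.

P(H | E) ≈ 0.680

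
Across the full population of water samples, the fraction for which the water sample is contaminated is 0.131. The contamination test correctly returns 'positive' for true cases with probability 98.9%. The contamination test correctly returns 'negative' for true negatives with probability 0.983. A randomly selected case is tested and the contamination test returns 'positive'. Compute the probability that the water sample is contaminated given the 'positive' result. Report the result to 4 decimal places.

Let H be the event that the water sample is contaminated. P(H) = 0.131, so P(¬H) = 0.869. With E the 'positive' result, P(E|H) = 0.989 and P(E|¬H) = 0.017.
P(E) = 0.989·0.131 + 0.017·0.869 = 0.12956 + 0.014773 = 0.14433.
By Bayes' theorem, P(H|E) = 0.12956 / 0.14433 = 0.8976.

P(H | E) ≈ 0.8976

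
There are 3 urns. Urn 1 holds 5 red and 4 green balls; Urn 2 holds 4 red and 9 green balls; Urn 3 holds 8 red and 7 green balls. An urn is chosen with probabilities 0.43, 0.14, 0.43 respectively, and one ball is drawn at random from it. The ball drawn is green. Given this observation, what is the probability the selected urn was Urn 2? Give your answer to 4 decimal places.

Posterior probability ≈ 0.1983

P(green|Urn 1) = 0.4444; P(green|Urn 2) = 0.6923; P(green|Urn 3) = 0.4667.
Prior × likelihood for each source: 0.43·0.4444=0.1911, 0.14·0.6923=0.09692, 0.43·0.4667=0.2007. Summing gives P(green) = 0.48870.
P(Urn 2 | green) = 0.09692 / 0.48870 = 0.1983.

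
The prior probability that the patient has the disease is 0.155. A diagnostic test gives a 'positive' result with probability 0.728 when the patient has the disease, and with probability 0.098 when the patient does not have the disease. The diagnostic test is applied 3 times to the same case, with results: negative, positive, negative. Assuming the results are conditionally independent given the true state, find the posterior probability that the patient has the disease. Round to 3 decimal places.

With H the event that the patient has the disease, the joint likelihood of the observed sequence is P(data|H) = 0.272·0.728·0.272 = 0.053860 and P(data|¬H) = 0.902·0.098·0.902 = 0.079733.
Bayes: P(H|data) = 0.155·0.053860 / (0.155·0.053860 + 0.845·0.079733) = 0.0083484/0.075723 = 0.1102.

Posterior P(H) ≈ 0.110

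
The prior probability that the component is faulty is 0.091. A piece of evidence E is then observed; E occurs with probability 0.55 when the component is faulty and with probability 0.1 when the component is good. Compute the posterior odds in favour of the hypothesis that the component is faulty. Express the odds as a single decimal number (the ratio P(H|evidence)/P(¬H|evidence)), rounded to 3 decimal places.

Posterior odds ≈ 0.551

Prior odds = 0.091/(1−0.091) = 0.10011.
Likelihood ratio for E = 0.55/0.1 = 5.5000.
Posterior odds = prior odds × LR = 0.55061.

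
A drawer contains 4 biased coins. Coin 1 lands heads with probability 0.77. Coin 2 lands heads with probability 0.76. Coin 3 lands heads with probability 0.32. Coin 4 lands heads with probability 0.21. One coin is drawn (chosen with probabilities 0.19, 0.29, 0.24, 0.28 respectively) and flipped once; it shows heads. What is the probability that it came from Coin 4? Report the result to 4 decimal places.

P(heads|C1) = 0.77; P(heads|C2) = 0.76; P(heads|C3) = 0.32; P(heads|C4) = 0.21.
Prior × likelihood for each source: 0.19·0.77=0.1463, 0.29·0.76=0.2204, 0.24·0.32=0.07680, 0.28·0.21=0.05880. Summing gives P(heads) = 0.50230.
P(Coin 4 | heads) = 0.05880 / 0.50230 = 0.1171.

Posterior probability ≈ 0.1171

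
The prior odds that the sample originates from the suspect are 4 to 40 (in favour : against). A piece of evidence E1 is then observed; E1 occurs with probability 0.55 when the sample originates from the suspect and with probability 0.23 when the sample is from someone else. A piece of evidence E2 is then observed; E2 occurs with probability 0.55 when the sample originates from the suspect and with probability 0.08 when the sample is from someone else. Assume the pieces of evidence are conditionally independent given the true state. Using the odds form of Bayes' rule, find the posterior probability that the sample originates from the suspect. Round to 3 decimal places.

Prior odds = 4/40 = 0.10000. In log-odds, ln(0.10000) = -2.3026.
Add log likelihood ratios: ln(2.3913) + ln(6.8750) = 2.7997.
Posterior log-odds = 0.49715, so posterior odds = exp(0.49715) = 1.6440. Converting, P(H|E) = 1.6440/2.6440 = 0.622.

Posterior probability ≈ 0.622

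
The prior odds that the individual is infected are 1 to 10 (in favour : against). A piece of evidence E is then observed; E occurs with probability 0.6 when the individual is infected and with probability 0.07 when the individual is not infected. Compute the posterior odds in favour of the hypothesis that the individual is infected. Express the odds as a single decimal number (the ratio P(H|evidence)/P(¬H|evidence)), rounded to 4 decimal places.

Prior odds = 1/10 = 0.10000.
Likelihood ratio for E = 0.6/0.07 = 8.5714.
Posterior odds = prior odds × LR = 0.85714.

Posterior odds ≈ 0.8571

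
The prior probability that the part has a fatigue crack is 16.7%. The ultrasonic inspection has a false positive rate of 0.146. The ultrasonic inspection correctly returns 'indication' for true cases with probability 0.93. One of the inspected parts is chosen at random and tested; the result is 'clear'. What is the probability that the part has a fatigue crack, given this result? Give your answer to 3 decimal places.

Let H be the event that the part has a fatigue crack. P(H) = 0.167, so P(¬H) = 0.833. With E the 'clear' result, P(E|H) = 0.07 and P(E|¬H) = 0.854.
P(E) = 0.07·0.167 + 0.854·0.833 = 0.011690 + 0.71138 = 0.72307.
By Bayes' theorem, P(H|E) = 0.011690 / 0.72307 = 0.016.

P(H | E) ≈ 0.016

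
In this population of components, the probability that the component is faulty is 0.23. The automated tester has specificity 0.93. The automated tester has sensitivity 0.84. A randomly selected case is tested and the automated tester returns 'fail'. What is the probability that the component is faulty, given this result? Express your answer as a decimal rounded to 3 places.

P(H | E) ≈ 0.782

Let H be the event that the component is faulty. P(H) = 0.23, so P(¬H) = 0.77. With E the 'fail' result, P(E|H) = 0.84 and P(E|¬H) = 0.07.
P(E) = 0.84·0.23 + 0.07·0.77 = 0.19320 + 0.053900 = 0.24710.
By Bayes' theorem, P(H|E) = 0.19320 / 0.24710 = 0.782.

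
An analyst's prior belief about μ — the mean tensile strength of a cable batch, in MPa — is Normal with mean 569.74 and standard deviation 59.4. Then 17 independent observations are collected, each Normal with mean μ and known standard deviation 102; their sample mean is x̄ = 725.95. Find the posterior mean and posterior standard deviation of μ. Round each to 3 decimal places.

Posterior mean ≈ 702.860; posterior SD ≈ 22.837

Prior precision 1/τ₀² = 1/59.4² = 0.00028342; data precision n/σ² = 17/102² = 0.00163399.
Posterior precision = 0.00028342 + 0.00163399 = 0.00191740, giving posterior SD = 1/√0.00191740 = 22.837.
Posterior mean = (0.00028342·569.74 + 0.00163399·725.95) / 0.00191740 = 702.860.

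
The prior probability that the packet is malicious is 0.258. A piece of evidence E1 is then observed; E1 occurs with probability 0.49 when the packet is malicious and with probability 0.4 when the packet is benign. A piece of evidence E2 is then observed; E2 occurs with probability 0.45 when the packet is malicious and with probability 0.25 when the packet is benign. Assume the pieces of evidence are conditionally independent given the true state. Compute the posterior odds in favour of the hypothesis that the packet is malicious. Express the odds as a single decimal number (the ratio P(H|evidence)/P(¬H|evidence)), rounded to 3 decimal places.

Posterior odds ≈ 0.767

Prior odds = 0.258/(1−0.258) = 0.34771. In log-odds, ln(0.34771) = -1.0564.
Add log likelihood ratios: ln(1.2250) + ln(1.8000) = 0.79073.
Posterior log-odds = -0.26566, so posterior odds = exp(-0.26566) = 0.76670.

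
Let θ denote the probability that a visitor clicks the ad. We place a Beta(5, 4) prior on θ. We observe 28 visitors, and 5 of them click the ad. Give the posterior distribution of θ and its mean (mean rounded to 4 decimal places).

Posterior: Beta(10, 27); mean ≈ 0.2703

Observing 5 successes and 23 failures updates Beta(5, 4) by adding the success and failure counts to the two shape parameters: α = 5+5 = 10, β = 4+23 = 27.
E[θ | data] = 10/(10+27) = 0.2703.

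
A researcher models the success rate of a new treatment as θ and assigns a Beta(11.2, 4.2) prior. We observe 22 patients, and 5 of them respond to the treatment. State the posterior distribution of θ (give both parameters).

Observing 5 successes and 17 failures updates Beta(11.2, 4.2) by adding the success and failure counts to the two shape parameters: α = 11.2+5 = 16.2, β = 4.2+17 = 21.2.

Posterior: Beta(16.2, 21.2)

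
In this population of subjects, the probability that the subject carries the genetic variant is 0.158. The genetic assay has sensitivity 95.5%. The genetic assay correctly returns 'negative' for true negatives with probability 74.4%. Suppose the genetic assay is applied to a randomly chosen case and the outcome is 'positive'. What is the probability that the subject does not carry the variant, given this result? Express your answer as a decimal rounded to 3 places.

Write H for 'the subject carries the genetic variant'. Prior odds H:¬H = 0.158/0.842 = 0.18765. For the 'positive' outcome, the likelihood ratio is 0.955/0.256 = 3.7305.
Posterior odds = 0.18765 × 3.7305 = 0.70002, so P(H|E) = 0.70002/(1+0.70002) = 0.412. Then P(¬H|E) = 1 − 0.412 = 0.588.

P(¬H | E) ≈ 0.588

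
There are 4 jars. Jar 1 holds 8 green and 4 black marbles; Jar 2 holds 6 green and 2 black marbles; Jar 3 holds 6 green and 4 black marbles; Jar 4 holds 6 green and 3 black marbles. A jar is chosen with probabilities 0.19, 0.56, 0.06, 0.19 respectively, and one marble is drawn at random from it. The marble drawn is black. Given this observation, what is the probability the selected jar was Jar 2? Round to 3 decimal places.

Posterior probability ≈ 0.482

Tabulate prior·likelihood by source: [1] prior 0.19, lik 0.3333, product 0.06333; [2] prior 0.56, lik 0.25, product 0.1400; [3] prior 0.06, lik 0.4, product 0.02400; [4] prior 0.19, lik 0.3333, product 0.06333.
Normalizing constant = 0.29067; the posterior for Jar 2 is its product over the sum, 0.1400/0.29067 = 0.482.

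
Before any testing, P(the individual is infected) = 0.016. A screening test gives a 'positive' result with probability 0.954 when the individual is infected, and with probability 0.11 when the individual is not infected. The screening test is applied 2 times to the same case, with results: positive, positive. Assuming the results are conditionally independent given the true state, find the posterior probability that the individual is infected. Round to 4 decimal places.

Posterior P(H) ≈ 0.5502

Let H be the event that the individual is infected; start with P(H) = 0.016. P('positive'|H) = 0.954, P('positive'|¬H) = 0.11.
Update on result 1 ('positive'): P(H) ← 0.954·0.0160 / (0.954·0.0160 + 0.11·0.9840) = 0.015264/0.12350 = 0.1236.
Update on result 2 ('positive'): P(H) ← 0.954·0.1236 / (0.954·0.1236 + 0.11·0.8764) = 0.11791/0.21431 = 0.5502.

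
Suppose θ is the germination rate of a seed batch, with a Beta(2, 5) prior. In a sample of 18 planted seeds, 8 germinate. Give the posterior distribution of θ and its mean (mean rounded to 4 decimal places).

The binomial likelihood is conjugate to the Beta prior: with 8 successes and 10 failures, the posterior is Beta(2+8, 5+10) = Beta(10, 15).
Posterior mean = α/(α+β) = 10/25 = 0.4000.

Posterior: Beta(10, 15); mean ≈ 0.4000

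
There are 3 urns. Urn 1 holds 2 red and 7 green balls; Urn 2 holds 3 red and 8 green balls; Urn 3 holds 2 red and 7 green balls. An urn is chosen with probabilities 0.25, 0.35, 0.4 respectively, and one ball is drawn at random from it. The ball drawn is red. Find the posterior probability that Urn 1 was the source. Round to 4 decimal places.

Tabulate prior·likelihood by source: [1] prior 0.25, lik 0.2222, product 0.05556; [2] prior 0.35, lik 0.2727, product 0.09545; [3] prior 0.4, lik 0.2222, product 0.08889.
Normalizing constant = 0.23990; the posterior for Urn 1 is its product over the sum, 0.05556/0.23990 = 0.2316.

Posterior probability ≈ 0.2316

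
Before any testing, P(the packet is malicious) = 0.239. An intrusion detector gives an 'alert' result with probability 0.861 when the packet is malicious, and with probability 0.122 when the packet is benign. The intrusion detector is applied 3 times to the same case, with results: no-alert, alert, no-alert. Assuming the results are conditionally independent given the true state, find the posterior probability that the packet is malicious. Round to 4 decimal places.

With H the event that the packet is malicious, the joint likelihood of the observed sequence is P(data|H) = 0.139·0.861·0.139 = 0.016635 and P(data|¬H) = 0.878·0.122·0.878 = 0.094048.
Bayes: P(H|data) = 0.239·0.016635 / (0.239·0.016635 + 0.761·0.094048) = 0.0039759/0.075546 = 0.0526.

Posterior P(H) ≈ 0.0526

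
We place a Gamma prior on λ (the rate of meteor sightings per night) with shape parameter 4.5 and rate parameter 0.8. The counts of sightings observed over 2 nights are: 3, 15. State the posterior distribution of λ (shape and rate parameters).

The Poisson likelihood adds the total count to the shape and the number of exposure periods to the rate. Here ∑xᵢ = 18 and n = 2, so shape 4.5→22.5 and rate 0.8→2.8.

Posterior: Gamma(shape=22.5, rate=2.8)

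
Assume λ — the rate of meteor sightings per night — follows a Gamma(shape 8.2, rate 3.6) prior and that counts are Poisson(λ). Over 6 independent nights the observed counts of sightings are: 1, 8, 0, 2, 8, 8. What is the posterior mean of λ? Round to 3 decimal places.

Posterior mean ≈ 3.667

Total count ∑xᵢ = 27 over n = 6 nights.
Gamma is conjugate to the Poisson likelihood: posterior is Gamma(shape = 8.2+27 = 35.2, rate = 3.6+6 = 9.6).
Posterior mean = shape/rate = 35.2/9.6 = 3.667.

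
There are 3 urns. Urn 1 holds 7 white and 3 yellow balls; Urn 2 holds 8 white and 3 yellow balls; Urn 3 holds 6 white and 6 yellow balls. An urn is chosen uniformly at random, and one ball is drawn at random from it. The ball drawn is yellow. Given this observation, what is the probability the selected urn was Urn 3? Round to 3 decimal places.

Posterior probability ≈ 0.466

Tabulate prior·likelihood by source: [1] prior 0.333333, lik 0.3, product 0.1000; [2] prior 0.333333, lik 0.2727, product 0.09091; [3] prior 0.333333, lik 0.5, product 0.1667.
Normalizing constant = 0.35758; the posterior for Urn 3 is its product over the sum, 0.1667/0.35758 = 0.466.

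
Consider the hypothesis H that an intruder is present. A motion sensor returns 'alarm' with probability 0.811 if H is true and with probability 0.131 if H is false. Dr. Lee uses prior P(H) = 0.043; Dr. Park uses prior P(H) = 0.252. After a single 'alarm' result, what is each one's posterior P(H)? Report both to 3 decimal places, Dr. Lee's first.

Dr. Lee: 0.218; Dr. Park: 0.676

The likelihood ratio for an 'alarm' result is 0.811/0.131 = 6.1908.
Dr. Lee: prior odds 0.043/0.957 = 0.044932; posterior odds 0.27817; posterior probability 0.218.
Dr. Park: prior odds 0.252/0.748 = 0.33690; posterior odds 2.0857; posterior probability 0.676.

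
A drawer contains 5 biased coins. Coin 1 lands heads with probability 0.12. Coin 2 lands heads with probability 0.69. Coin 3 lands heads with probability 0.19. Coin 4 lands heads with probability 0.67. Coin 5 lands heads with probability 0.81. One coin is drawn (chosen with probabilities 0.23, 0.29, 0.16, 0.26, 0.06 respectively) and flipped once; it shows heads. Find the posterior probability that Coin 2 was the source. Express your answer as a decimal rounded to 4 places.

P(heads|C1) = 0.12; P(heads|C2) = 0.69; P(heads|C3) = 0.19; P(heads|C4) = 0.67; P(heads|C5) = 0.81.
Prior × likelihood for each source: 0.23·0.12=0.02760, 0.29·0.69=0.2001, 0.16·0.19=0.03040, 0.26·0.67=0.1742, 0.06·0.81=0.04860. Summing gives P(heads) = 0.48090.
P(Coin 2 | heads) = 0.2001 / 0.48090 = 0.4161.

Posterior probability ≈ 0.4161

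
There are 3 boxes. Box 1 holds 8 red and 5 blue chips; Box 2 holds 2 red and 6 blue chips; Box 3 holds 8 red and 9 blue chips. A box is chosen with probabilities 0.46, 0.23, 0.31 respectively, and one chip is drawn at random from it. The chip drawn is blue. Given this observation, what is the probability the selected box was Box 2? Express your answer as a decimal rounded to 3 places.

Posterior probability ≈ 0.336

Tabulate prior·likelihood by source: [1] prior 0.46, lik 0.3846, product 0.1769; [2] prior 0.23, lik 0.75, product 0.1725; [3] prior 0.31, lik 0.5294, product 0.1641.
Normalizing constant = 0.51354; the posterior for Box 2 is its product over the sum, 0.1725/0.51354 = 0.336.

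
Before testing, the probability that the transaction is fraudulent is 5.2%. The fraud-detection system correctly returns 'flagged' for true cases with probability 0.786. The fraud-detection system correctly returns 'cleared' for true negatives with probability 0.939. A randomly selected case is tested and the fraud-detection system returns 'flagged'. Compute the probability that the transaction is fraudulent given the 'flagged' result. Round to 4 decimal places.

P(H | E) ≈ 0.4141

Let H be the event that the transaction is fraudulent. P(H) = 0.052, so P(¬H) = 0.948. With E the 'flagged' result, P(E|H) = 0.786 and P(E|¬H) = 0.061.
P(E) = 0.786·0.052 + 0.061·0.948 = 0.040872 + 0.057828 = 0.098700.
By Bayes' theorem, P(H|E) = 0.040872 / 0.098700 = 0.4141.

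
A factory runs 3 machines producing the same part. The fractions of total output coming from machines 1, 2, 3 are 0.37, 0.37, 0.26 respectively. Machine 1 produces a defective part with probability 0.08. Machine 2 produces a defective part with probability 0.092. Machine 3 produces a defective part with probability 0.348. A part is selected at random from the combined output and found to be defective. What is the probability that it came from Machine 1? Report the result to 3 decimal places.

P(defective|M1) = 0.08; P(defective|M2) = 0.092; P(defective|M3) = 0.348.
Prior × likelihood for each source: 0.37·0.08=0.02960, 0.37·0.092=0.03404, 0.26·0.348=0.09048. Summing gives P(defective) = 0.15412.
P(Machine 1 | defective) = 0.02960 / 0.15412 = 0.192.

Posterior probability ≈ 0.192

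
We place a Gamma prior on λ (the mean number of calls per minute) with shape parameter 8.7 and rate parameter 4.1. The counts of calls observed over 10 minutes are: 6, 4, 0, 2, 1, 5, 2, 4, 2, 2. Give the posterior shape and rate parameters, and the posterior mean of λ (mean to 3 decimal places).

Posterior: Gamma(shape=36.7, rate=14.1); mean ≈ 2.603

Total count ∑xᵢ = 28 over n = 10 minutes.
Gamma is conjugate to the Poisson likelihood: posterior is Gamma(shape = 8.7+28 = 36.7, rate = 4.1+10 = 14.1).
E[λ | data] = 36.7/14.1 = 2.603.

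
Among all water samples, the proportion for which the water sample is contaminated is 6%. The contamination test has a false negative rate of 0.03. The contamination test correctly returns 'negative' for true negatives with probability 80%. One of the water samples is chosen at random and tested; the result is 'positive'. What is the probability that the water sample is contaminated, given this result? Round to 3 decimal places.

Write H for 'the water sample is contaminated'. Prior odds H:¬H = 0.06/0.94 = 0.063830. For the 'positive' outcome, the likelihood ratio is 0.97/0.2 = 4.8500.
Posterior odds = 0.063830 × 4.8500 = 0.30957, so P(H|E) = 0.30957/(1+0.30957) = 0.236.

P(H | E) ≈ 0.236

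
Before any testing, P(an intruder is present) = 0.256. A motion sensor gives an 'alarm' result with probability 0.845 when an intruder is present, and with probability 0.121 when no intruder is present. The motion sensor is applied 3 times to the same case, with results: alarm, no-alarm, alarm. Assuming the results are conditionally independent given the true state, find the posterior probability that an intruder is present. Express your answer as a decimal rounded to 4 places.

Posterior P(H) ≈ 0.7474

Let H be the event that an intruder is present; start with P(H) = 0.256. P('alarm'|H) = 0.845, P('alarm'|¬H) = 0.121.
Update on result 1 ('alarm'): P(H) ← 0.845·0.2560 / (0.845·0.2560 + 0.121·0.7440) = 0.21632/0.30634 = 0.7061.
Update on result 2 ('no-alarm'): P(H) ← 0.155·0.7061 / (0.155·0.7061 + 0.879·0.2939) = 0.10945/0.36776 = 0.2976.
Update on result 3 ('alarm'): P(H) ← 0.845·0.2976 / (0.845·0.2976 + 0.121·0.7024) = 0.25149/0.33647 = 0.7474.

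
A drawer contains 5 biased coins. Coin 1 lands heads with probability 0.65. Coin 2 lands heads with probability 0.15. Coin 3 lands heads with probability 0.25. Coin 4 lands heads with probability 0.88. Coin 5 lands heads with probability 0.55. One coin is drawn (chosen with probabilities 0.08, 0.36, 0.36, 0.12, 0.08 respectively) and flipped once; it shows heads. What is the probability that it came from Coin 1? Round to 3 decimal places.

P(heads|C1) = 0.65; P(heads|C2) = 0.15; P(heads|C3) = 0.25; P(heads|C4) = 0.88; P(heads|C5) = 0.55.
Prior × likelihood for each source: 0.08·0.65=0.05200, 0.36·0.15=0.05400, 0.36·0.25=0.09000, 0.12·0.88=0.1056, 0.08·0.55=0.04400. Summing gives P(heads) = 0.34560.
P(Coin 1 | heads) = 0.05200 / 0.34560 = 0.150.

Posterior probability ≈ 0.150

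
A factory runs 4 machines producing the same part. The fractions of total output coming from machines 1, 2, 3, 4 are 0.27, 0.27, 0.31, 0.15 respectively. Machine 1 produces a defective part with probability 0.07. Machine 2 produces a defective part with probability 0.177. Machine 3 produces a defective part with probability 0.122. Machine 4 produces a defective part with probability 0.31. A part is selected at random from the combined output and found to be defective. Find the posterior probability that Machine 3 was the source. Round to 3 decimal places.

P(defective|M1) = 0.07; P(defective|M2) = 0.177; P(defective|M3) = 0.122; P(defective|M4) = 0.31.
Prior × likelihood for each source: 0.27·0.07=0.01890, 0.27·0.177=0.04779, 0.31·0.122=0.03782, 0.15·0.31=0.04650. Summing gives P(defective) = 0.15101.
P(Machine 3 | defective) = 0.03782 / 0.15101 = 0.250.

Posterior probability ≈ 0.250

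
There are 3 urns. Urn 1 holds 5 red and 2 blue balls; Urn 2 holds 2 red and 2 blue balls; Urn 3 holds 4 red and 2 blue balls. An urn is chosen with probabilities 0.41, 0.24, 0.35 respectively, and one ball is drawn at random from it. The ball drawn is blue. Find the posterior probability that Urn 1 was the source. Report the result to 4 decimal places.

Tabulate prior·likelihood by source: [1] prior 0.41, lik 0.2857, product 0.1171; [2] prior 0.24, lik 0.5, product 0.1200; [3] prior 0.35, lik 0.3333, product 0.1167.
Normalizing constant = 0.35381; the posterior for Urn 1 is its product over the sum, 0.1171/0.35381 = 0.3311.

Posterior probability ≈ 0.3311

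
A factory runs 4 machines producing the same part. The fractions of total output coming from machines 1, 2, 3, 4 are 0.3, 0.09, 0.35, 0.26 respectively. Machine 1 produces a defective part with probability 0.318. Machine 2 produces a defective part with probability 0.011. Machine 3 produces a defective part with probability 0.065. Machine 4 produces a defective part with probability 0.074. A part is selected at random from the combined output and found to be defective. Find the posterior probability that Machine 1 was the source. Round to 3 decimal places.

Posterior probability ≈ 0.689

P(defective|M1) = 0.318; P(defective|M2) = 0.011; P(defective|M3) = 0.065; P(defective|M4) = 0.074.
Prior × likelihood for each source: 0.3·0.318=0.09540, 0.09·0.011=0.0009900, 0.35·0.065=0.02275, 0.26·0.074=0.01924. Summing gives P(defective) = 0.13838.
P(Machine 1 | defective) = 0.09540 / 0.13838 = 0.689.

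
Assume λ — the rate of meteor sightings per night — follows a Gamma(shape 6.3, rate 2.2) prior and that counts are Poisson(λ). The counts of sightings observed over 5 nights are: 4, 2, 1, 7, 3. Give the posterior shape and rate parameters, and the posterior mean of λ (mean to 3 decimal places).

Posterior: Gamma(shape=23.3, rate=7.2); mean ≈ 3.236

The Poisson likelihood adds the total count to the shape and the number of exposure periods to the rate. Here ∑xᵢ = 17 and n = 5, so shape 6.3→23.3 and rate 2.2→7.2.
E[λ | data] = 23.3/7.2 = 3.236.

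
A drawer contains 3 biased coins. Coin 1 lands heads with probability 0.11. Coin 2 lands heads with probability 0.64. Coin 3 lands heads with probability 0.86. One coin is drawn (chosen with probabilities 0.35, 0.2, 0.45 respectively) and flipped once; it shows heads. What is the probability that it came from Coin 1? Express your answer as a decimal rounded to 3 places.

Posterior probability ≈ 0.070

Tabulate prior·likelihood by source: [1] prior 0.35, lik 0.11, product 0.03850; [2] prior 0.2, lik 0.64, product 0.1280; [3] prior 0.45, lik 0.86, product 0.3870.
Normalizing constant = 0.55350; the posterior for Coin 1 is its product over the sum, 0.03850/0.55350 = 0.070.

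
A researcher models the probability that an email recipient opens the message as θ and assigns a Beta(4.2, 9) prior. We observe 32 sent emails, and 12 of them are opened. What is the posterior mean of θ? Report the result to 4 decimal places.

Observing 12 successes and 20 failures updates Beta(4.2, 9) by adding the success and failure counts to the two shape parameters: α = 4.2+12 = 16.2, β = 9+20 = 29.
E[θ | data] = 16.2/(16.2+29) = 0.3584.

Posterior mean ≈ 0.3584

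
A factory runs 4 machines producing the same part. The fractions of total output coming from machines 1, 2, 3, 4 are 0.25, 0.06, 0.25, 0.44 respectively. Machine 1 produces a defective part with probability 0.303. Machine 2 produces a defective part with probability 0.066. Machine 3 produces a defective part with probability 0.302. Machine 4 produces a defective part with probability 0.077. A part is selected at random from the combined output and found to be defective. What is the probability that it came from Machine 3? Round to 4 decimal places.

P(defective|M1) = 0.303; P(defective|M2) = 0.066; P(defective|M3) = 0.302; P(defective|M4) = 0.077.
Prior × likelihood for each source: 0.25·0.303=0.07575, 0.06·0.066=0.003960, 0.25·0.302=0.07550, 0.44·0.077=0.03388. Summing gives P(defective) = 0.18909.
P(Machine 3 | defective) = 0.07550 / 0.18909 = 0.3993.

Posterior probability ≈ 0.3993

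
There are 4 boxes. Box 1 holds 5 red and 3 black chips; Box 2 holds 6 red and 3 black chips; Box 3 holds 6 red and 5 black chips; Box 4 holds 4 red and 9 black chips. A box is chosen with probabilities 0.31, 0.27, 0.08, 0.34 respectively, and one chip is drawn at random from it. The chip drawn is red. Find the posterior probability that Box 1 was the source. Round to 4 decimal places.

P(red|Box 1) = 0.625; P(red|Box 2) = 0.6667; P(red|Box 3) = 0.5455; P(red|Box 4) = 0.3077.
Prior × likelihood for each source: 0.31·0.625=0.1938, 0.27·0.6667=0.1800, 0.08·0.5455=0.04364, 0.34·0.3077=0.1046. Summing gives P(red) = 0.52200.
P(Box 1 | red) = 0.1938 / 0.52200 = 0.3712.

Posterior probability ≈ 0.3712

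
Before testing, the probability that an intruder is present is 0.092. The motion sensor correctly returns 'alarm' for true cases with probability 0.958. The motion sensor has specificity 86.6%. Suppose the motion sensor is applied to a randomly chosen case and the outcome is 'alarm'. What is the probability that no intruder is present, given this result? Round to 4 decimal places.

Let H be the event that an intruder is present. P(H) = 0.092, so P(¬H) = 0.908. With E the 'alarm' result, P(E|H) = 0.958 and P(E|¬H) = 0.134.
P(E) = 0.958·0.092 + 0.134·0.908 = 0.088136 + 0.12167 = 0.20981.
By Bayes' theorem, P(H|E) = 0.088136 / 0.20981 = 0.4201. Hence P(¬H|E) = 1 − 0.4201 = 0.5799.

P(¬H | E) ≈ 0.5799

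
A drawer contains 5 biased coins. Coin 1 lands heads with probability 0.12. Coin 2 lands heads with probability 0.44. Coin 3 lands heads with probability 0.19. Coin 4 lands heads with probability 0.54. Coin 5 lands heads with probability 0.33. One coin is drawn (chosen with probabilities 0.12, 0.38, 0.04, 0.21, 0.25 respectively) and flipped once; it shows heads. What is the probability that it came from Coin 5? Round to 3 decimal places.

Posterior probability ≈ 0.214

P(heads|C1) = 0.12; P(heads|C2) = 0.44; P(heads|C3) = 0.19; P(heads|C4) = 0.54; P(heads|C5) = 0.33.
Prior × likelihood for each source: 0.12·0.12=0.01440, 0.38·0.44=0.1672, 0.04·0.19=0.007600, 0.21·0.54=0.1134, 0.25·0.33=0.08250. Summing gives P(heads) = 0.38510.
P(Coin 5 | heads) = 0.08250 / 0.38510 = 0.214.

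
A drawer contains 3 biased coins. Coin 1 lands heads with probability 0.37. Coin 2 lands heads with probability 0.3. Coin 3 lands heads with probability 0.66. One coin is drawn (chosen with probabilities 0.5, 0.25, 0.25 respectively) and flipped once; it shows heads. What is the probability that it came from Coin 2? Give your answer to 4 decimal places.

Tabulate prior·likelihood by source: [1] prior 0.5, lik 0.37, product 0.1850; [2] prior 0.25, lik 0.3, product 0.07500; [3] prior 0.25, lik 0.66, product 0.1650.
Normalizing constant = 0.42500; the posterior for Coin 2 is its product over the sum, 0.07500/0.42500 = 0.1765.

Posterior probability ≈ 0.1765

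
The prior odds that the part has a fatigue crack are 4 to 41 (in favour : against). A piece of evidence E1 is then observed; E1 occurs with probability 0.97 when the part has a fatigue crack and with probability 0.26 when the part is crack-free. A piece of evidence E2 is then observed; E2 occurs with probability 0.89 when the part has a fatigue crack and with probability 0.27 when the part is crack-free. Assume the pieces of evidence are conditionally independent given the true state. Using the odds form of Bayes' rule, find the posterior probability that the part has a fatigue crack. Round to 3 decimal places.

Prior odds = 4/41 = 0.097561.
Likelihood ratio for E1 = 0.97/0.26 = 3.7308.
Likelihood ratio for E2 = 0.89/0.27 = 3.2963.
Posterior odds = prior odds × LR₁ × LR₂ = 1.1998.
Posterior probability = odds/(1+odds) = 1.1998/2.1998 = 0.545.

Posterior probability ≈ 0.545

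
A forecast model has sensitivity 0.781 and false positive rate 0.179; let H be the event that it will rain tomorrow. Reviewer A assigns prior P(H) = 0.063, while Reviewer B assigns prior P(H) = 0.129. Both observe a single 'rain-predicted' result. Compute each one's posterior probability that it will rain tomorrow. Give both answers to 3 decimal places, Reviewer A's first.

Reviewer A: 0.227; Reviewer B: 0.393

P('+'|H) = 0.781, P('+'|¬H) = 0.179.
Reviewer A: numerator 0.781·0.063 = 0.049203; evidence = 0.049203+0.179·0.937 = 0.21693; posterior = 0.227.
Reviewer B: numerator 0.781·0.129 = 0.10075; evidence = 0.10075+0.179·0.871 = 0.25666; posterior = 0.393.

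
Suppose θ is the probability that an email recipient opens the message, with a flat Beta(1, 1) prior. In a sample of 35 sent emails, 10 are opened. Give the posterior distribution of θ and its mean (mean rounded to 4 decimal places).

The binomial likelihood is conjugate to the Beta prior: with 10 successes and 25 failures, the posterior is Beta(1+10, 1+25) = Beta(11, 26).
Posterior mean = α/(α+β) = 11/37 = 0.2973.

Posterior: Beta(11, 26); mean ≈ 0.2973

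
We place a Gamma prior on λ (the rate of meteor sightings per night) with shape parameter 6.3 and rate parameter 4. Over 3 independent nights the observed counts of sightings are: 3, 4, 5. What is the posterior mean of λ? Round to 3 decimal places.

The Poisson likelihood adds the total count to the shape and the number of exposure periods to the rate. Here ∑xᵢ = 12 and n = 3, so shape 6.3→18.3 and rate 4→7.
Posterior mean = shape/rate = 18.3/7 = 2.614.

Posterior mean ≈ 2.614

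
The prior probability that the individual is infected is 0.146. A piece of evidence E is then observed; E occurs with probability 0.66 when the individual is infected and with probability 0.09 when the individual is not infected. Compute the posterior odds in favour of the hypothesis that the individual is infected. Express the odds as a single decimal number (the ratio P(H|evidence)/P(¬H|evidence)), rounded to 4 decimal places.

Prior odds = 0.146/(1−0.146) = 0.17096.
Likelihood ratio for E = 0.66/0.09 = 7.3333.
Posterior odds = prior odds × LR = 1.2537.

Posterior odds ≈ 1.2537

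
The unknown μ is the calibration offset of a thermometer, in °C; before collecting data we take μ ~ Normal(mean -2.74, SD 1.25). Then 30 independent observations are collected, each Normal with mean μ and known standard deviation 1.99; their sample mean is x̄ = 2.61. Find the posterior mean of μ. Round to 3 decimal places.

Posterior mean ≈ 2.193

With known σ, the Normal prior is conjugate. Weight on the data is w = (n/σ²)/(n/σ² + 1/τ₀²) = 7.57557/(7.57557+0.640000) = 0.92210.
Posterior mean = w·x̄ + (1−w)·μ₀ = 0.92210·2.61 + 0.077901·-2.74 = 2.193.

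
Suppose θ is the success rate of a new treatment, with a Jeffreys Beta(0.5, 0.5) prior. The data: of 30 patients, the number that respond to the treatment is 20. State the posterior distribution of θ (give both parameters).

Posterior: Beta(20.5, 10.5)

The binomial likelihood is conjugate to the Beta prior: with 20 successes and 10 failures, the posterior is Beta(0.5+20, 0.5+10) = Beta(20.5, 10.5).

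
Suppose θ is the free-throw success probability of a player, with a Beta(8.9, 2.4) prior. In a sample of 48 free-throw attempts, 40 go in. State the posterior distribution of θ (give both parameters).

Posterior: Beta(48.9, 10.4)

Observing 40 successes and 8 failures updates Beta(8.9, 2.4) by adding the success and failure counts to the two shape parameters: α = 8.9+40 = 48.9, β = 2.4+8 = 10.4.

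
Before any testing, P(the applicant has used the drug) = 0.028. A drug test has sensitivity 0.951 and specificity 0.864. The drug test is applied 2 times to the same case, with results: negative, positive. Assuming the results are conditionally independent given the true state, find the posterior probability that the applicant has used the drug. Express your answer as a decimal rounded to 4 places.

Posterior P(H) ≈ 0.0113

With H the event that the applicant has used the drug, the joint likelihood of the observed sequence is P(data|H) = 0.049·0.951 = 0.046599 and P(data|¬H) = 0.864·0.136 = 0.11750.
Bayes: P(H|data) = 0.028·0.046599 / (0.028·0.046599 + 0.972·0.11750) = 0.0013048/0.11552 = 0.0113.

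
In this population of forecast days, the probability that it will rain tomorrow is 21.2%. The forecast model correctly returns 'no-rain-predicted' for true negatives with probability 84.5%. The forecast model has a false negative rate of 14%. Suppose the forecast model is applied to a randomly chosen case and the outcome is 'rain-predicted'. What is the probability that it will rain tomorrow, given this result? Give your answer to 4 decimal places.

P(H | E) ≈ 0.5988

Write H for 'it will rain tomorrow'. Prior odds H:¬H = 0.212/0.788 = 0.26904. For the 'rain-predicted' outcome, the likelihood ratio is 0.86/0.155 = 5.5484.
Posterior odds = 0.26904 × 5.5484 = 1.4927, so P(H|E) = 1.4927/(1+1.4927) = 0.5988.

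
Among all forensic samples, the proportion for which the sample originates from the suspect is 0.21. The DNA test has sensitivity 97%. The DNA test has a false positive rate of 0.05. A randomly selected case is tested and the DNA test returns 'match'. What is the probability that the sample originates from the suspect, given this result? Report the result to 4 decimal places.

Let H be the event that the sample originates from the suspect. P(H) = 0.21, so P(¬H) = 0.79. With E the 'match' result, P(E|H) = 0.97 and P(E|¬H) = 0.05.
P(E) = 0.97·0.21 + 0.05·0.79 = 0.20370 + 0.039500 = 0.24320.
By Bayes' theorem, P(H|E) = 0.20370 / 0.24320 = 0.8376.

P(H | E) ≈ 0.8376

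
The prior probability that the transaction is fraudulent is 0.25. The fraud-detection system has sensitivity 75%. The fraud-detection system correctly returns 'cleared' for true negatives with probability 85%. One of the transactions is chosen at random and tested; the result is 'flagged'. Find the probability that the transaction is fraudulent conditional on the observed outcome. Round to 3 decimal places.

P(H | E) ≈ 0.625

Let H be the event that the transaction is fraudulent. P(H) = 0.25, so P(¬H) = 0.75. With E the 'flagged' result, P(E|H) = 0.75 and P(E|¬H) = 0.15.
P(E) = 0.75·0.25 + 0.15·0.75 = 0.18750 + 0.11250 = 0.30000.
By Bayes' theorem, P(H|E) = 0.18750 / 0.30000 = 0.625.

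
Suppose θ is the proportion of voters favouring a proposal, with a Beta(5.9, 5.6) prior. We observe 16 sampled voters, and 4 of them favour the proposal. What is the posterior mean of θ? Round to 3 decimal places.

Posterior mean ≈ 0.360

Observing 4 successes and 12 failures updates Beta(5.9, 5.6) by adding the success and failure counts to the two shape parameters: α = 5.9+4 = 9.9, β = 5.6+12 = 17.6.
Posterior mean = α/(α+β) = 9.9/27.5 = 0.360.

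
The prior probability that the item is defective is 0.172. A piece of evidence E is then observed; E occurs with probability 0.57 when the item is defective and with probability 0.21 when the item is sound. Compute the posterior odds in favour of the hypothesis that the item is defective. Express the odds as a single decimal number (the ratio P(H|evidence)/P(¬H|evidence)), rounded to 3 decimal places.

Posterior odds ≈ 0.564

Prior odds = 0.172/(1−0.172) = 0.20773. In log-odds, ln(0.20773) = -1.5715.
Add log likelihood ratio: ln(2.7143) = 0.99853.
Posterior log-odds = -0.57299, so posterior odds = exp(-0.57299) = 0.56384.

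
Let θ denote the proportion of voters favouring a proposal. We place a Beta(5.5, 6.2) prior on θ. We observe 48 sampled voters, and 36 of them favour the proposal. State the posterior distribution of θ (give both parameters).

The binomial likelihood is conjugate to the Beta prior: with 36 successes and 12 failures, the posterior is Beta(5.5+36, 6.2+12) = Beta(41.5, 18.2).

Posterior: Beta(41.5, 18.2)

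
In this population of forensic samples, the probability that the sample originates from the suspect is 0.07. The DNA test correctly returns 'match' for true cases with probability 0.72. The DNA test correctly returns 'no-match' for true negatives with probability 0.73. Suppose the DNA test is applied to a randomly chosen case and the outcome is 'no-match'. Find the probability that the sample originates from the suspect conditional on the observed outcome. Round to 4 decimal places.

P(H | E) ≈ 0.0281

Write H for 'the sample originates from the suspect'. Prior odds H:¬H = 0.07/0.93 = 0.075269. For the 'no-match' outcome, the likelihood ratio is 0.28/0.73 = 0.38356.
Posterior odds = 0.075269 × 0.38356 = 0.028870, so P(H|E) = 0.028870/(1+0.028870) = 0.0281.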